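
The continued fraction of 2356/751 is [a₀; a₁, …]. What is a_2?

3

2356 = 3·751 + 103   →  a_0 = 3
751 = 7·103 + 30   →  a_1 = 7
103 = 3·30 + 13   →  a_2 = 3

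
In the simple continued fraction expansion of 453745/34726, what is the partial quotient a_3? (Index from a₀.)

453745 = 13·34726 + 2307   →  a_0 = 13
34726 = 15·2307 + 121   →  a_1 = 15
2307 = 19·121 + 8   →  a_2 = 19
121 = 15·8 + 1   →  a_3 = 15

15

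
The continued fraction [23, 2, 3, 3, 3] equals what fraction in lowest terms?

Fold from the inside: start with 3/1.
  3 + 1/3 = 10/3
  3 + 3/10 = 33/10
  2 + 10/33 = 76/33
  23 + 33/76 = 1781/76

1781/76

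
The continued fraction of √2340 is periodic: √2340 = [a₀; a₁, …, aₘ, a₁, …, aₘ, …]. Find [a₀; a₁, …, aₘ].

[48; 2, 1, 2, 10, 2, 1, 2, 96]

a₀ = ⌊√2340⌋ = 48.
With m₀=0, d₀=1 and mₖ₊₁ = dₖaₖ − mₖ, dₖ₊₁ = (n − mₖ₊₁²)/dₖ, aₖ₊₁ = ⌊(a₀+mₖ₊₁)/dₖ₊₁⌋:
  k=1: m=48, d=36, a=2
  k=2: m=24, d=49, a=1
  k=3: m=25, d=35, a=2
  k=4: m=45, d=9, a=10
  k=5: m=45, d=35, a=2
  k=6: m=25, d=49, a=1
  k=7: m=24, d=36, a=2
  k=8: m=48, d=1, a=96
d=1 and a=2a₀=96 at k=8, so the next step gives (m, d) = (48, 36) again — its k=1 value — and the period has length 8.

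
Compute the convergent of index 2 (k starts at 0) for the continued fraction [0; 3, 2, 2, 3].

2/7

Using pₖ = aₖpₖ₋₁ + pₖ₋₂, qₖ = aₖqₖ₋₁ + qₖ₋₂ (with p₋₁=1, p₋₂=0, q₋₁=0, q₋₂=1):
  k=0: a=0, p=0, q=1
  k=1: a=3, p=1, q=3
  k=2: a=2, p=2, q=7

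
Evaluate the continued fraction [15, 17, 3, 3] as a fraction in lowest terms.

Fold from the inside: start with 3/1.
  3 + 1/3 = 10/3
  17 + 3/10 = 173/10
  15 + 10/173 = 2605/173

2605/173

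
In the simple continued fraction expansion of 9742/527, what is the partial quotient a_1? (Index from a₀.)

2

9742 = 18·527 + 256   →  a_0 = 18
527 = 2·256 + 15   →  a_1 = 2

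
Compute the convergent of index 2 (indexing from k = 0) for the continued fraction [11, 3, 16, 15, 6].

Using pₖ = aₖpₖ₋₁ + pₖ₋₂, qₖ = aₖqₖ₋₁ + qₖ₋₂ (with p₋₁=1, p₋₂=0, q₋₁=0, q₋₂=1):
  k=0: a=11, p=11, q=1
  k=1: a=3, p=34, q=3
  k=2: a=16, p=555, q=49

555/49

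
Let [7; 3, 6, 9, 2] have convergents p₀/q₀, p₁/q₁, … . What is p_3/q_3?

1273/174

Using pₖ = aₖpₖ₋₁ + pₖ₋₂, qₖ = aₖqₖ₋₁ + qₖ₋₂ (with p₋₁=1, p₋₂=0, q₋₁=0, q₋₂=1):
  k=0: a=7, p=7, q=1
  k=1: a=3, p=22, q=3
  k=2: a=6, p=139, q=19
  k=3: a=9, p=1273, q=174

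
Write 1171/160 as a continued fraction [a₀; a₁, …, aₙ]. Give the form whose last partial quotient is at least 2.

1171 = 7×160 + 51
160 = 3×51 + 7
51 = 7×7 + 2
7 = 3×2 + 1
2 = 2×1 + 0  (stop)
So 1171/160 = [7; 3, 7, 3, 2].

[7; 3, 7, 3, 2]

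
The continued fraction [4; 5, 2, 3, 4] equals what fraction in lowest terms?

682/163

Using pₖ = aₖpₖ₋₁ + pₖ₋₂ and qₖ = aₖqₖ₋₁ + qₖ₋₂:
  k=0: a=4, p=4, q=1
  k=1: a=5, p=21, q=5
  k=2: a=2, p=46, q=11
  k=3: a=3, p=159, q=38
  k=4: a=4, p=682, q=163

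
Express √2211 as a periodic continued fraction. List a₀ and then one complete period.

a₀ = ⌊√2211⌋ = 47.
With m₀=0, d₀=1 and mₖ₊₁ = dₖaₖ − mₖ, dₖ₊₁ = (n − mₖ₊₁²)/dₖ, aₖ₊₁ = ⌊(a₀+mₖ₊₁)/dₖ₊₁⌋:
  k=1: m=47, d=2, a=47
  k=2: m=47, d=1, a=94
d=1 and a=2a₀=94 at k=2, so the next step gives (m, d) = (47, 2) again — its k=1 value — and the period has length 2.

[47; 47, 94]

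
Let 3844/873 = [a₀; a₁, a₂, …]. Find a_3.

12

3844 = 4·873 + 352   →  a_0 = 4
873 = 2·352 + 169   →  a_1 = 2
352 = 2·169 + 14   →  a_2 = 2
169 = 12·14 + 1   →  a_3 = 12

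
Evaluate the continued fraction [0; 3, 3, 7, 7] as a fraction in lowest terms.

157/521

Using pₖ = aₖpₖ₋₁ + pₖ₋₂ and qₖ = aₖqₖ₋₁ + qₖ₋₂:
  k=0: a=0, p=0, q=1
  k=1: a=3, p=1, q=3
  k=2: a=3, p=3, q=10
  k=3: a=7, p=22, q=73
  k=4: a=7, p=157, q=521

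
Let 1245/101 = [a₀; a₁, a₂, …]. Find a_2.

16

1245 = 12·101 + 33   →  a_0 = 12
101 = 3·33 + 2   →  a_1 = 3
33 = 16·2 + 1   →  a_2 = 16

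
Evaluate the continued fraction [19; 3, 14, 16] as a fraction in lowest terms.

13354/691

Fold from the inside: start with 16/1.
  14 + 1/16 = 225/16
  3 + 16/225 = 691/225
  19 + 225/691 = 13354/691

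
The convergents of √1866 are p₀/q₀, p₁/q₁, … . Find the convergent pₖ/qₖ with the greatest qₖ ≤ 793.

15551/360

√1866 = [43; 5, 14, 5, 86, …] (period length 4).
Convergents:
  p_0/q_0 = 43/1
  p_1/q_1 = 216/5
  p_2/q_2 = 3067/71
  p_3/q_3 = 15551/360
  p_4/q_4 = 1340453/31031
q_3 = 360 ≤ 793 < 31031 = q_4, so the answer is 15551/360.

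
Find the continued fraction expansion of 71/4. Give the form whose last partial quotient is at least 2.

[17; 1, 3]

71 = 17·4 + 3
4 = 1·3 + 1
3 = 3·1 + 0  (stop)
So 71/4 = [17; 1, 3].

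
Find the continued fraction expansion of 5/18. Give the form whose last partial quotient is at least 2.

[0; 3, 1, 1, 2]

5 = 0·18 + 5
18 = 3·5 + 3
5 = 1·3 + 2
3 = 1·2 + 1
2 = 2·1 + 0  (stop)
So 5/18 = [0; 3, 1, 1, 2].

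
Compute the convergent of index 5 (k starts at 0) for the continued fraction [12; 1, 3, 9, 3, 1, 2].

1939/152

Using pₖ = aₖpₖ₋₁ + pₖ₋₂, qₖ = aₖqₖ₋₁ + qₖ₋₂ (with p₋₁=1, p₋₂=0, q₋₁=0, q₋₂=1):
  k=0: a=12, p=12, q=1
  k=1: a=1, p=13, q=1
  k=2: a=3, p=51, q=4
  k=3: a=9, p=472, q=37
  k=4: a=3, p=1467, q=115
  k=5: a=1, p=1939, q=152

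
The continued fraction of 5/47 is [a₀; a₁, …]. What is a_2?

2

5 = 0·47 + 5   →  a_0 = 0
47 = 9·5 + 2   →  a_1 = 9
5 = 2·2 + 1   →  a_2 = 2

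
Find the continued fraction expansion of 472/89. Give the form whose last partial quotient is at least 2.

472 = 5·89 + 27
89 = 3·27 + 8
27 = 3·8 + 3
8 = 2·3 + 2
3 = 1·2 + 1
2 = 2·1 + 0  (stop)
So 472/89 = [5; 3, 3, 2, 1, 2].

[5; 3, 3, 2, 1, 2]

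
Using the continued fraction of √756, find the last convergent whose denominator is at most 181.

√756 = [27; 2, 54, …] (period length 2).
Convergents:
  p_0/q_0 = 27/1
  p_1/q_1 = 55/2
  p_2/q_2 = 2997/109
  p_3/q_3 = 6049/220
q_2 = 109 ≤ 181 < 220 = q_3, so the answer is 2997/109.

2997/109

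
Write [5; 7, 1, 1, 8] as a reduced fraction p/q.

Using pₖ = aₖpₖ₋₁ + pₖ₋₂ and qₖ = aₖqₖ₋₁ + qₖ₋₂:
  k=0: a=5, p=5, q=1
  k=1: a=7, p=36, q=7
  k=2: a=1, p=41, q=8
  k=3: a=1, p=77, q=15
  k=4: a=8, p=657, q=128

657/128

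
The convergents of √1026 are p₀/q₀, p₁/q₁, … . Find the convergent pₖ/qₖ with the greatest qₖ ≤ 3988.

√1026 = [32; 32, 64, …] (period length 2).
Convergents:
  p_0/q_0 = 32/1
  p_1/q_1 = 1025/32
  p_2/q_2 = 65632/2049
  p_3/q_3 = 2101249/65600
q_2 = 2049 ≤ 3988 < 65600 = q_3, so the answer is 65632/2049.

65632/2049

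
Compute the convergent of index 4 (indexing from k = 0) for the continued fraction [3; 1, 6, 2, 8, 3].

491/127

Using pₖ = aₖpₖ₋₁ + pₖ₋₂, qₖ = aₖqₖ₋₁ + qₖ₋₂ (with p₋₁=1, p₋₂=0, q₋₁=0, q₋₂=1):
  k=0: a=3, p=3, q=1
  k=1: a=1, p=4, q=1
  k=2: a=6, p=27, q=7
  k=3: a=2, p=58, q=15
  k=4: a=8, p=491, q=127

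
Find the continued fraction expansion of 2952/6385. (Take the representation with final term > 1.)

2952 = 0×6385 + 2952
6385 = 2×2952 + 481
2952 = 6×481 + 66
481 = 7×66 + 19
66 = 3×19 + 9
19 = 2×9 + 1
9 = 9×1 + 0  (stop)
So 2952/6385 = [0; 2, 6, 7, 3, 2, 9].

[0; 2, 6, 7, 3, 2, 9]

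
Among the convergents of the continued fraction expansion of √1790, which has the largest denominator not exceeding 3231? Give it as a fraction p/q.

60501/1430

√1790 = [42; 3, 4, 8, 4, 3, 84, …] (period length 6).
Convergents:
  p_0/q_0 = 42/1
  p_1/q_1 = 127/3
  p_2/q_2 = 550/13
  p_3/q_3 = 4527/107
  p_4/q_4 = 18658/441
  p_5/q_5 = 60501/1430
  p_6/q_6 = 5100742/120561
q_5 = 1430 ≤ 3231 < 120561 = q_6, so the answer is 60501/1430.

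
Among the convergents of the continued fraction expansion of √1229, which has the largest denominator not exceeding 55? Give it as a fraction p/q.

1227/35

√1229 = [35; 17, 1, 1, 17, 70, …] (period length 5).
Convergents:
  p_0/q_0 = 35/1
  p_1/q_1 = 596/17
  p_2/q_2 = 631/18
  p_3/q_3 = 1227/35
  p_4/q_4 = 21490/613
q_3 = 35 ≤ 55 < 613 = q_4, so the answer is 1227/35.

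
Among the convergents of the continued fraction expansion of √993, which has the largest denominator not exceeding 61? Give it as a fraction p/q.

1355/43

√993 = [31; 1, 1, 20, 1, 1, 62, …] (period length 6).
Convergents:
  p_0/q_0 = 31/1
  p_1/q_1 = 32/1
  p_2/q_2 = 63/2
  p_3/q_3 = 1292/41
  p_4/q_4 = 1355/43
  p_5/q_5 = 2647/84
q_4 = 43 ≤ 61 < 84 = q_5, so the answer is 1355/43.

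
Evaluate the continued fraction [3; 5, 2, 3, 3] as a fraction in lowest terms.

Fold from the inside: start with 3/1.
  3 + 1/3 = 10/3
  2 + 3/10 = 23/10
  5 + 10/23 = 125/23
  3 + 23/125 = 398/125

398/125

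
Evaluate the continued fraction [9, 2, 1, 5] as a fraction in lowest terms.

159/17

Using pₖ = aₖpₖ₋₁ + pₖ₋₂ and qₖ = aₖqₖ₋₁ + qₖ₋₂:
  k=0: a=9, p=9, q=1
  k=1: a=2, p=19, q=2
  k=2: a=1, p=28, q=3
  k=3: a=5, p=159, q=17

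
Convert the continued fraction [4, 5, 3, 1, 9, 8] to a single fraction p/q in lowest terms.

Fold from the inside: start with 8/1.
  9 + 1/8 = 73/8
  1 + 8/73 = 81/73
  3 + 73/81 = 316/81
  5 + 81/316 = 1661/316
  4 + 316/1661 = 6960/1661

6960/1661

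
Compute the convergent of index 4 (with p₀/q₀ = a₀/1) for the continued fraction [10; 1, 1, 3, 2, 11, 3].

169/16

Using pₖ = aₖpₖ₋₁ + pₖ₋₂, qₖ = aₖqₖ₋₁ + qₖ₋₂ (with p₋₁=1, p₋₂=0, q₋₁=0, q₋₂=1):
  k=0: a=10, p=10, q=1
  k=1: a=1, p=11, q=1
  k=2: a=1, p=21, q=2
  k=3: a=3, p=74, q=7
  k=4: a=2, p=169, q=16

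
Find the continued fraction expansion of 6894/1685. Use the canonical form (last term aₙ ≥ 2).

6894 = 4·1685 + 154
1685 = 10·154 + 145
154 = 1·145 + 9
145 = 16·9 + 1
9 = 9·1 + 0  (stop)
So 6894/1685 = [4; 10, 1, 16, 9].

[4; 10, 1, 16, 9]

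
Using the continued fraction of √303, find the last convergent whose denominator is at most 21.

87/5

√303 = [17; 2, 2, 5, 2, 2, 34, …] (period length 6).
Convergents:
  p_0/q_0 = 17/1
  p_1/q_1 = 35/2
  p_2/q_2 = 87/5
  p_3/q_3 = 470/27
q_2 = 5 ≤ 21 < 27 = q_3, so the answer is 87/5.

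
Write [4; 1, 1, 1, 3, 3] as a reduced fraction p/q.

Fold from the inside: start with 3/1.
  3 + 1/3 = 10/3
  1 + 3/10 = 13/10
  1 + 10/13 = 23/13
  1 + 13/23 = 36/23
  4 + 23/36 = 167/36

167/36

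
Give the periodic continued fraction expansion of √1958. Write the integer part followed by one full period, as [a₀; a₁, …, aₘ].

[44; 4, 88]

a₀ = ⌊√1958⌋ = 44.
With m₀=0, d₀=1 and mₖ₊₁ = dₖaₖ − mₖ, dₖ₊₁ = (n − mₖ₊₁²)/dₖ, aₖ₊₁ = ⌊(a₀+mₖ₊₁)/dₖ₊₁⌋:
  k=1: m=44, d=22, a=4
  k=2: m=44, d=1, a=88
d=1 and a=2a₀=88 at k=2, so the next step gives (m, d) = (44, 22) again — its k=1 value — and the period has length 2.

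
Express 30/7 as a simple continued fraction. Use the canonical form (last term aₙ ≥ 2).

[4; 3, 2]

30 = 4×7 + 2
7 = 3×2 + 1
2 = 2×1 + 0  (stop)
So 30/7 = [4; 3, 2].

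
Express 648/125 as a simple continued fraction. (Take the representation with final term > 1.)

648 = 5·125 + 23
125 = 5·23 + 10
23 = 2·10 + 3
10 = 3·3 + 1
3 = 3·1 + 0  (stop)
So 648/125 = [5; 5, 2, 3, 3].

[5; 5, 2, 3, 3]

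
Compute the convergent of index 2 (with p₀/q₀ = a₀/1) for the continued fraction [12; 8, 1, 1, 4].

109/9

Using pₖ = aₖpₖ₋₁ + pₖ₋₂, qₖ = aₖqₖ₋₁ + qₖ₋₂ (with p₋₁=1, p₋₂=0, q₋₁=0, q₋₂=1):
  k=0: a=12, p=12, q=1
  k=1: a=8, p=97, q=8
  k=2: a=1, p=109, q=9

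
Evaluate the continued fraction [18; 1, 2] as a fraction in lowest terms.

Fold from the inside: start with 2/1.
  1 + 1/2 = 3/2
  18 + 2/3 = 56/3

56/3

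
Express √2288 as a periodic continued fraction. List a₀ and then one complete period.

[47; 1, 4, 1, 94]

a₀ = ⌊√2288⌋ = 47.
With m₀=0, d₀=1 and mₖ₊₁ = dₖaₖ − mₖ, dₖ₊₁ = (n − mₖ₊₁²)/dₖ, aₖ₊₁ = ⌊(a₀+mₖ₊₁)/dₖ₊₁⌋:
  k=1: m=47, d=79, a=1
  k=2: m=32, d=16, a=4
  k=3: m=32, d=79, a=1
  k=4: m=47, d=1, a=94
d=1 and a=2a₀=94 at k=4, so the next step gives (m, d) = (47, 79) again — its k=1 value — and the period has length 4.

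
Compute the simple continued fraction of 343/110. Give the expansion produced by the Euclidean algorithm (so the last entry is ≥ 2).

343 = 3×110 + 13
110 = 8×13 + 6
13 = 2×6 + 1
6 = 6×1 + 0  (stop)
So 343/110 = [3; 8, 2, 6].

[3; 8, 2, 6]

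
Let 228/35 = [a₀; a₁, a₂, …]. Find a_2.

228 = 6·35 + 18   →  a_0 = 6
35 = 1·18 + 17   →  a_1 = 1
18 = 1·17 + 1   →  a_2 = 1

1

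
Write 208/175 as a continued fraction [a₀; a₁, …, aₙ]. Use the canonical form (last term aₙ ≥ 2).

208 = 1*175 + 33
175 = 5*33 + 10
33 = 3*10 + 3
10 = 3*3 + 1
3 = 3*1 + 0  (stop)
So 208/175 = [1; 5, 3, 3, 3].

[1; 5, 3, 3, 3]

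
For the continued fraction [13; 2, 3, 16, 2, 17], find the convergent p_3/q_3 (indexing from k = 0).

1531/114

Using pₖ = aₖpₖ₋₁ + pₖ₋₂, qₖ = aₖqₖ₋₁ + qₖ₋₂ (with p₋₁=1, p₋₂=0, q₋₁=0, q₋₂=1):
  k=0: a=13, p=13, q=1
  k=1: a=2, p=27, q=2
  k=2: a=3, p=94, q=7
  k=3: a=16, p=1531, q=114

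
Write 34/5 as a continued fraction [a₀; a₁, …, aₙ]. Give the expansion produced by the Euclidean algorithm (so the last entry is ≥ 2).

34 = 6·5 + 4
5 = 1·4 + 1
4 = 4·1 + 0  (stop)
So 34/5 = [6; 1, 4].

[6; 1, 4]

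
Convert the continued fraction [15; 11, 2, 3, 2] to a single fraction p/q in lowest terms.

2761/183

Fold from the inside: start with 2/1.
  3 + 1/2 = 7/2
  2 + 2/7 = 16/7
  11 + 7/16 = 183/16
  15 + 16/183 = 2761/183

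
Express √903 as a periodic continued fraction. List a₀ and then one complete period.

a₀ = ⌊√903⌋ = 30.
With m₀=0, d₀=1 and mₖ₊₁ = dₖaₖ − mₖ, dₖ₊₁ = (n − mₖ₊₁²)/dₖ, aₖ₊₁ = ⌊(a₀+mₖ₊₁)/dₖ₊₁⌋:
  k=1: m=30, d=3, a=20
  k=2: m=30, d=1, a=60
d=1 and a=2a₀=60 at k=2, so the next step gives (m, d) = (30, 3) again — its k=1 value — and the period has length 2.

[30; 20, 60]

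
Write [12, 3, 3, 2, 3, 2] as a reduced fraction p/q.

2227/181

Fold from the inside: start with 2/1.
  3 + 1/2 = 7/2
  2 + 2/7 = 16/7
  3 + 7/16 = 55/16
  3 + 16/55 = 181/55
  12 + 55/181 = 2227/181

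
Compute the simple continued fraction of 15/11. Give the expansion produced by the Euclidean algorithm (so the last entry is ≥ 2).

15 = 1×11 + 4
11 = 2×4 + 3
4 = 1×3 + 1
3 = 3×1 + 0  (stop)
So 15/11 = [1; 2, 1, 3].

[1; 2, 1, 3]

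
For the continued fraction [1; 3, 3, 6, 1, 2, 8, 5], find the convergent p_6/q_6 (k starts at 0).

Using pₖ = aₖpₖ₋₁ + pₖ₋₂, qₖ = aₖqₖ₋₁ + qₖ₋₂ (with p₋₁=1, p₋₂=0, q₋₁=0, q₋₂=1):
  k=0: a=1, p=1, q=1
  k=1: a=3, p=4, q=3
  k=2: a=3, p=13, q=10
  k=3: a=6, p=82, q=63
  k=4: a=1, p=95, q=73
  k=5: a=2, p=272, q=209
  k=6: a=8, p=2271, q=1745

2271/1745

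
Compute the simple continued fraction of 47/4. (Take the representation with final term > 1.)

[11; 1, 3]

47 = 11*4 + 3
4 = 1*3 + 1
3 = 3*1 + 0  (stop)
So 47/4 = [11; 1, 3].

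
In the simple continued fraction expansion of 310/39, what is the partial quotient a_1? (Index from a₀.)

1

310 = 7·39 + 37   →  a_0 = 7
39 = 1·37 + 2   →  a_1 = 1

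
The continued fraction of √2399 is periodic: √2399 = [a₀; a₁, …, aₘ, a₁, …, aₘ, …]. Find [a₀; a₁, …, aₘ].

a₀ = ⌊√2399⌋ = 48.
With m₀=0, d₀=1 and mₖ₊₁ = dₖaₖ − mₖ, dₖ₊₁ = (n − mₖ₊₁²)/dₖ, aₖ₊₁ = ⌊(a₀+mₖ₊₁)/dₖ₊₁⌋:
  k=1: m=48, d=95, a=1
  k=2: m=47, d=2, a=47
  k=3: m=47, d=95, a=1
  k=4: m=48, d=1, a=96
d=1 and a=2a₀=96 at k=4, so the next step gives (m, d) = (48, 95) again — its k=1 value — and the period has length 4.

[48; 1, 47, 1, 96]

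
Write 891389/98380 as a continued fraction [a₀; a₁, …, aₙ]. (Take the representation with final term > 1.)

891389 = 9*98380 + 5969
98380 = 16*5969 + 2876
5969 = 2*2876 + 217
2876 = 13*217 + 55
217 = 3*55 + 52
55 = 1*52 + 3
52 = 17*3 + 1
3 = 3*1 + 0  (stop)
So 891389/98380 = [9; 16, 2, 13, 3, 1, 17, 3].

[9; 16, 2, 13, 3, 1, 17, 3]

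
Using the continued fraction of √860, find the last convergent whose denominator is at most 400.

3871/132

√860 = [29; 3, 14, 3, 58, …] (period length 4).
Convergents:
  p_0/q_0 = 29/1
  p_1/q_1 = 88/3
  p_2/q_2 = 1261/43
  p_3/q_3 = 3871/132
  p_4/q_4 = 225779/7699
q_3 = 132 ≤ 400 < 7699 = q_4, so the answer is 3871/132.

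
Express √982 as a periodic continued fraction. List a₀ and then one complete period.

a₀ = ⌊√982⌋ = 31.
With m₀=0, d₀=1 and mₖ₊₁ = dₖaₖ − mₖ, dₖ₊₁ = (n − mₖ₊₁²)/dₖ, aₖ₊₁ = ⌊(a₀+mₖ₊₁)/dₖ₊₁⌋:
  k=1: m=31, d=21, a=2
  k=2: m=11, d=41, a=1
  k=3: m=30, d=2, a=30
  k=4: m=30, d=41, a=1
  k=5: m=11, d=21, a=2
  k=6: m=31, d=1, a=62
d=1 and a=2a₀=62 at k=6, so the next step gives (m, d) = (31, 21) again — its k=1 value — and the period has length 6.

[31; 2, 1, 30, 1, 2, 62]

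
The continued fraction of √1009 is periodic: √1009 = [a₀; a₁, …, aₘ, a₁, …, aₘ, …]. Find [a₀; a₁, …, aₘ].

a₀ = ⌊√1009⌋ = 31.
With m₀=0, d₀=1 and mₖ₊₁ = dₖaₖ − mₖ, dₖ₊₁ = (n − mₖ₊₁²)/dₖ, aₖ₊₁ = ⌊(a₀+mₖ₊₁)/dₖ₊₁⌋:
  k=1: m=31, d=48, a=1
  k=2: m=17, d=15, a=3
  k=3: m=28, d=15, a=3
  k=4: m=17, d=48, a=1
  k=5: m=31, d=1, a=62
d=1 and a=2a₀=62 at k=5, so the next step gives (m, d) = (31, 48) again — its k=1 value — and the period has length 5.

[31; 1, 3, 3, 1, 62]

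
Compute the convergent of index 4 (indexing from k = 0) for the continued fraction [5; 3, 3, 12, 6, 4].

Using pₖ = aₖpₖ₋₁ + pₖ₋₂, qₖ = aₖqₖ₋₁ + qₖ₋₂ (with p₋₁=1, p₋₂=0, q₋₁=0, q₋₂=1):
  k=0: a=5, p=5, q=1
  k=1: a=3, p=16, q=3
  k=2: a=3, p=53, q=10
  k=3: a=12, p=652, q=123
  k=4: a=6, p=3965, q=748

3965/748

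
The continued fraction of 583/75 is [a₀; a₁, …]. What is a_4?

583 = 7·75 + 58   →  a_0 = 7
75 = 1·58 + 17   →  a_1 = 1
58 = 3·17 + 7   →  a_2 = 3
17 = 2·7 + 3   →  a_3 = 2
7 = 2·3 + 1   →  a_4 = 2

2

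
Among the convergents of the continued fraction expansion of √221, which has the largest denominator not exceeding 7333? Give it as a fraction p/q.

√221 = [14; 1, 6, 2, 6, 1, 28, …] (period length 6).
Convergents:
  p_0/q_0 = 14/1
  p_1/q_1 = 15/1
  p_2/q_2 = 104/7
  p_3/q_3 = 223/15
  p_4/q_4 = 1442/97
  p_5/q_5 = 1665/112
  p_6/q_6 = 48062/3233
  p_7/q_7 = 49727/3345
  p_8/q_8 = 346424/23303
q_7 = 3345 ≤ 7333 < 23303 = q_8, so the answer is 49727/3345.

49727/3345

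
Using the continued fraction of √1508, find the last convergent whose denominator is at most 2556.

√1508 = [38; 1, 4, 1, 76, …] (period length 4).
Convergents:
  p_0/q_0 = 38/1
  p_1/q_1 = 39/1
  p_2/q_2 = 194/5
  p_3/q_3 = 233/6
  p_4/q_4 = 17902/461
  p_5/q_5 = 18135/467
  p_6/q_6 = 90442/2329
  p_7/q_7 = 108577/2796
q_6 = 2329 ≤ 2556 < 2796 = q_7, so the answer is 90442/2329.

90442/2329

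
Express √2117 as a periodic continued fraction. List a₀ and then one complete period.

a₀ = ⌊√2117⌋ = 46.
With m₀=0, d₀=1 and mₖ₊₁ = dₖaₖ − mₖ, dₖ₊₁ = (n − mₖ₊₁²)/dₖ, aₖ₊₁ = ⌊(a₀+mₖ₊₁)/dₖ₊₁⌋:
  k=1: m=46, d=1, a=92
d=1 and a=2a₀=92 at k=1, so the next step gives (m, d) = (46, 1) again — its k=1 value — and the period has length 1.

[46; 92]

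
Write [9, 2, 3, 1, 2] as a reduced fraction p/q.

236/25

Fold from the inside: start with 2/1.
  1 + 1/2 = 3/2
  3 + 2/3 = 11/3
  2 + 3/11 = 25/11
  9 + 11/25 = 236/25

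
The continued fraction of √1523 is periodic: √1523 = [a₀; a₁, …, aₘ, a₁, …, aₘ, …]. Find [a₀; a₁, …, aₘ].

a₀ = ⌊√1523⌋ = 39.
With m₀=0, d₀=1 and mₖ₊₁ = dₖaₖ − mₖ, dₖ₊₁ = (n − mₖ₊₁²)/dₖ, aₖ₊₁ = ⌊(a₀+mₖ₊₁)/dₖ₊₁⌋:
  k=1: m=39, d=2, a=39
  k=2: m=39, d=1, a=78
d=1 and a=2a₀=78 at k=2, so the next step gives (m, d) = (39, 2) again — its k=1 value — and the period has length 2.

[39; 39, 78]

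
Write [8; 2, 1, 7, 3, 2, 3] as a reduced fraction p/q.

4783/573

Using pₖ = aₖpₖ₋₁ + pₖ₋₂ and qₖ = aₖqₖ₋₁ + qₖ₋₂:
  k=0: a=8, p=8, q=1
  k=1: a=2, p=17, q=2
  k=2: a=1, p=25, q=3
  k=3: a=7, p=192, q=23
  k=4: a=3, p=601, q=72
  k=5: a=2, p=1394, q=167
  k=6: a=3, p=4783, q=573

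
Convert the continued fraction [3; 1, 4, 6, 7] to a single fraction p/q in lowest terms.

Fold from the inside: start with 7/1.
  6 + 1/7 = 43/7
  4 + 7/43 = 179/43
  1 + 43/179 = 222/179
  3 + 179/222 = 845/222

845/222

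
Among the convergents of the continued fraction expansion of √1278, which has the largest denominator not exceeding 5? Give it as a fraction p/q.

√1278 = [35; 1, 2, 1, 70, …] (period length 4).
Convergents:
  p_0/q_0 = 35/1
  p_1/q_1 = 36/1
  p_2/q_2 = 107/3
  p_3/q_3 = 143/4
  p_4/q_4 = 10117/283
q_3 = 4 ≤ 5 < 283 = q_4, so the answer is 143/4.

143/4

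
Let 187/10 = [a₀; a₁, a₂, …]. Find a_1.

187 = 18·10 + 7   →  a_0 = 18
10 = 1·7 + 3   →  a_1 = 1

1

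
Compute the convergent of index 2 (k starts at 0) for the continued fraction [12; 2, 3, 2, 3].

Using pₖ = aₖpₖ₋₁ + pₖ₋₂, qₖ = aₖqₖ₋₁ + qₖ₋₂ (with p₋₁=1, p₋₂=0, q₋₁=0, q₋₂=1):
  k=0: a=12, p=12, q=1
  k=1: a=2, p=25, q=2
  k=2: a=3, p=87, q=7

87/7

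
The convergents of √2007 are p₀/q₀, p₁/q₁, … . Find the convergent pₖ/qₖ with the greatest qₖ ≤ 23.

√2007 = [44; 1, 3, 1, 88, …] (period length 4).
Convergents:
  p_0/q_0 = 44/1
  p_1/q_1 = 45/1
  p_2/q_2 = 179/4
  p_3/q_3 = 224/5
  p_4/q_4 = 19891/444
q_3 = 5 ≤ 23 < 444 = q_4, so the answer is 224/5.

224/5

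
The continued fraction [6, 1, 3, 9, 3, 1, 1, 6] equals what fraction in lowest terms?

11851/1754

Fold from the inside: start with 6/1.
  1 + 1/6 = 7/6
  1 + 6/7 = 13/7
  3 + 7/13 = 46/13
  9 + 13/46 = 427/46
  3 + 46/427 = 1327/427
  1 + 427/1327 = 1754/1327
  6 + 1327/1754 = 11851/1754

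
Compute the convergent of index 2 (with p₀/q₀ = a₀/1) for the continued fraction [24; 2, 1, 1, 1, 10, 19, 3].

Using pₖ = aₖpₖ₋₁ + pₖ₋₂, qₖ = aₖqₖ₋₁ + qₖ₋₂ (with p₋₁=1, p₋₂=0, q₋₁=0, q₋₂=1):
  k=0: a=24, p=24, q=1
  k=1: a=2, p=49, q=2
  k=2: a=1, p=73, q=3

73/3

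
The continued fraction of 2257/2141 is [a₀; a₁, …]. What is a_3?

2257 = 1·2141 + 116   →  a_0 = 1
2141 = 18·116 + 53   →  a_1 = 18
116 = 2·53 + 10   →  a_2 = 2
53 = 5·10 + 3   →  a_3 = 5

5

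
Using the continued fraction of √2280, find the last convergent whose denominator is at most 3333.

72961/1528

√2280 = [47; 1, 2, 1, 94, …] (period length 4).
Convergents:
  p_0/q_0 = 47/1
  p_1/q_1 = 48/1
  p_2/q_2 = 143/3
  p_3/q_3 = 191/4
  p_4/q_4 = 18097/379
  p_5/q_5 = 18288/383
  p_6/q_6 = 54673/1145
  p_7/q_7 = 72961/1528
  p_8/q_8 = 6913007/144777
q_7 = 1528 ≤ 3333 < 144777 = q_8, so the answer is 72961/1528.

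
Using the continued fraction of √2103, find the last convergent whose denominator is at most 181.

4861/106

√2103 = [45; 1, 6, 15, 6, 1, 90, …] (period length 6).
Convergents:
  p_0/q_0 = 45/1
  p_1/q_1 = 46/1
  p_2/q_2 = 321/7
  p_3/q_3 = 4861/106
  p_4/q_4 = 29487/643
q_3 = 106 ≤ 181 < 643 = q_4, so the answer is 4861/106.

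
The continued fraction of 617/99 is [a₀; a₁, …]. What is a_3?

617 = 6·99 + 23   →  a_0 = 6
99 = 4·23 + 7   →  a_1 = 4
23 = 3·7 + 2   →  a_2 = 3
7 = 3·2 + 1   →  a_3 = 3

3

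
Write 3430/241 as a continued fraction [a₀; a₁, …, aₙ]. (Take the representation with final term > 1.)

[14; 4, 3, 3, 2, 2]

3430 = 14·241 + 56
241 = 4·56 + 17
56 = 3·17 + 5
17 = 3·5 + 2
5 = 2·2 + 1
2 = 2·1 + 0  (stop)
So 3430/241 = [14; 4, 3, 3, 2, 2].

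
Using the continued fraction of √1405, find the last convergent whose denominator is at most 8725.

167513/4469

√1405 = [37; 2, 14, 2, 74, …] (period length 4).
Convergents:
  p_0/q_0 = 37/1
  p_1/q_1 = 75/2
  p_2/q_2 = 1087/29
  p_3/q_3 = 2249/60
  p_4/q_4 = 167513/4469
  p_5/q_5 = 337275/8998
q_4 = 4469 ≤ 8725 < 8998 = q_5, so the answer is 167513/4469.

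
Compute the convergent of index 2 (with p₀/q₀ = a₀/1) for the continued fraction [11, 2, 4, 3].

103/9

Using pₖ = aₖpₖ₋₁ + pₖ₋₂, qₖ = aₖqₖ₋₁ + qₖ₋₂ (with p₋₁=1, p₋₂=0, q₋₁=0, q₋₂=1):
  k=0: a=11, p=11, q=1
  k=1: a=2, p=23, q=2
  k=2: a=4, p=103, q=9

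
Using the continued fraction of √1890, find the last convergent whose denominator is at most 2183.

46213/1063

√1890 = [43; 2, 9, 6, 9, 2, 86, …] (period length 6).
Convergents:
  p_0/q_0 = 43/1
  p_1/q_1 = 87/2
  p_2/q_2 = 826/19
  p_3/q_3 = 5043/116
  p_4/q_4 = 46213/1063
  p_5/q_5 = 97469/2242
q_4 = 1063 ≤ 2183 < 2242 = q_5, so the answer is 46213/1063.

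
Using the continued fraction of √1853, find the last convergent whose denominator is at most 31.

√1853 = [43; 21, 1, 1, 21, 86, …] (period length 5).
Convergents:
  p_0/q_0 = 43/1
  p_1/q_1 = 904/21
  p_2/q_2 = 947/22
  p_3/q_3 = 1851/43
q_2 = 22 ≤ 31 < 43 = q_3, so the answer is 947/22.

947/22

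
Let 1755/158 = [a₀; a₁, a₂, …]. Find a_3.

1755 = 11·158 + 17   →  a_0 = 11
158 = 9·17 + 5   →  a_1 = 9
17 = 3·5 + 2   →  a_2 = 3
5 = 2·2 + 1   →  a_3 = 2

2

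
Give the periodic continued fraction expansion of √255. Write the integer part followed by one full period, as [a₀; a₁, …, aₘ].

[15; 1, 30]

a₀ = ⌊√255⌋ = 15.
With m₀=0, d₀=1 and mₖ₊₁ = dₖaₖ − mₖ, dₖ₊₁ = (n − mₖ₊₁²)/dₖ, aₖ₊₁ = ⌊(a₀+mₖ₊₁)/dₖ₊₁⌋:
  k=1: m=15, d=30, a=1
  k=2: m=15, d=1, a=30
d=1 and a=2a₀=30 at k=2, so the next step gives (m, d) = (15, 30) again — its k=1 value — and the period has length 2.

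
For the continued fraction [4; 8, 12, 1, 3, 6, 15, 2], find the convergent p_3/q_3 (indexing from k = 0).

Using pₖ = aₖpₖ₋₁ + pₖ₋₂, qₖ = aₖqₖ₋₁ + qₖ₋₂ (with p₋₁=1, p₋₂=0, q₋₁=0, q₋₂=1):
  k=0: a=4, p=4, q=1
  k=1: a=8, p=33, q=8
  k=2: a=12, p=400, q=97
  k=3: a=1, p=433, q=105

433/105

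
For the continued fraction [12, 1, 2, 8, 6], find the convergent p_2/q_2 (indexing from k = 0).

38/3

Using pₖ = aₖpₖ₋₁ + pₖ₋₂, qₖ = aₖqₖ₋₁ + qₖ₋₂ (with p₋₁=1, p₋₂=0, q₋₁=0, q₋₂=1):
  k=0: a=12, p=12, q=1
  k=1: a=1, p=13, q=1
  k=2: a=2, p=38, q=3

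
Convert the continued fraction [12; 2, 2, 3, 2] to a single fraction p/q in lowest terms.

Using pₖ = aₖpₖ₋₁ + pₖ₋₂ and qₖ = aₖqₖ₋₁ + qₖ₋₂:
  k=0: a=12, p=12, q=1
  k=1: a=2, p=25, q=2
  k=2: a=2, p=62, q=5
  k=3: a=3, p=211, q=17
  k=4: a=2, p=484, q=39

484/39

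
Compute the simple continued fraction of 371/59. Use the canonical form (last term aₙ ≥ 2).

371 = 6×59 + 17
59 = 3×17 + 8
17 = 2×8 + 1
8 = 8×1 + 0  (stop)
So 371/59 = [6; 3, 2, 8].

[6; 3, 2, 8]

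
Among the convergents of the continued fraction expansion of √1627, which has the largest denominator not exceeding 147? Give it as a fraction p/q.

√1627 = [40; 2, 1, 39, 1, 2, 80, …] (period length 6).
Convergents:
  p_0/q_0 = 40/1
  p_1/q_1 = 81/2
  p_2/q_2 = 121/3
  p_3/q_3 = 4800/119
  p_4/q_4 = 4921/122
  p_5/q_5 = 14642/363
q_4 = 122 ≤ 147 < 363 = q_5, so the answer is 4921/122.

4921/122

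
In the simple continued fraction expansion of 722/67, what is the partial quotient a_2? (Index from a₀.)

722 = 10·67 + 52   →  a_0 = 10
67 = 1·52 + 15   →  a_1 = 1
52 = 3·15 + 7   →  a_2 = 3

3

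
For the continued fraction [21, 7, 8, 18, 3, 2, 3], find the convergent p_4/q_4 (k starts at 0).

66719/3156

Using pₖ = aₖpₖ₋₁ + pₖ₋₂, qₖ = aₖqₖ₋₁ + qₖ₋₂ (with p₋₁=1, p₋₂=0, q₋₁=0, q₋₂=1):
  k=0: a=21, p=21, q=1
  k=1: a=7, p=148, q=7
  k=2: a=8, p=1205, q=57
  k=3: a=18, p=21838, q=1033
  k=4: a=3, p=66719, q=3156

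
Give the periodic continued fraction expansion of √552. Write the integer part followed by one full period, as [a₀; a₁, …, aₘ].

[23; 2, 46]

a₀ = ⌊√552⌋ = 23.
With m₀=0, d₀=1 and mₖ₊₁ = dₖaₖ − mₖ, dₖ₊₁ = (n − mₖ₊₁²)/dₖ, aₖ₊₁ = ⌊(a₀+mₖ₊₁)/dₖ₊₁⌋:
  k=1: m=23, d=23, a=2
  k=2: m=23, d=1, a=46
d=1 and a=2a₀=46 at k=2, so the next step gives (m, d) = (23, 23) again — its k=1 value — and the period has length 2.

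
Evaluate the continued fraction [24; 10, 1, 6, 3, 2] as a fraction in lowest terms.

13347/554

Using pₖ = aₖpₖ₋₁ + pₖ₋₂ and qₖ = aₖqₖ₋₁ + qₖ₋₂:
  k=0: a=24, p=24, q=1
  k=1: a=10, p=241, q=10
  k=2: a=1, p=265, q=11
  k=3: a=6, p=1831, q=76
  k=4: a=3, p=5758, q=239
  k=5: a=2, p=13347, q=554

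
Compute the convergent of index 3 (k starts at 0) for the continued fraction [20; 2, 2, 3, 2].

Using pₖ = aₖpₖ₋₁ + pₖ₋₂, qₖ = aₖqₖ₋₁ + qₖ₋₂ (with p₋₁=1, p₋₂=0, q₋₁=0, q₋₂=1):
  k=0: a=20, p=20, q=1
  k=1: a=2, p=41, q=2
  k=2: a=2, p=102, q=5
  k=3: a=3, p=347, q=17

347/17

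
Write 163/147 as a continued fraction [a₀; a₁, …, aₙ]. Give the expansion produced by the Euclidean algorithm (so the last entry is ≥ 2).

[1; 9, 5, 3]

163 = 1*147 + 16
147 = 9*16 + 3
16 = 5*3 + 1
3 = 3*1 + 0  (stop)
So 163/147 = [1; 9, 5, 3].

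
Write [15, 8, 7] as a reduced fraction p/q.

Fold from the inside: start with 7/1.
  8 + 1/7 = 57/7
  15 + 7/57 = 862/57

862/57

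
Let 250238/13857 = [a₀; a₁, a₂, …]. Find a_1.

17

250238 = 18·13857 + 812   →  a_0 = 18
13857 = 17·812 + 53   →  a_1 = 17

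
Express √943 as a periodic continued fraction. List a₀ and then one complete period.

a₀ = ⌊√943⌋ = 30.
With m₀=0, d₀=1 and mₖ₊₁ = dₖaₖ − mₖ, dₖ₊₁ = (n − mₖ₊₁²)/dₖ, aₖ₊₁ = ⌊(a₀+mₖ₊₁)/dₖ₊₁⌋:
  k=1: m=30, d=43, a=1
  k=2: m=13, d=18, a=2
  k=3: m=23, d=23, a=2
  k=4: m=23, d=18, a=2
  k=5: m=13, d=43, a=1
  k=6: m=30, d=1, a=60
d=1 and a=2a₀=60 at k=6, so the next step gives (m, d) = (30, 43) again — its k=1 value — and the period has length 6.

[30; 1, 2, 2, 2, 1, 60]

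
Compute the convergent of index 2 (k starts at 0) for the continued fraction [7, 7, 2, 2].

Using pₖ = aₖpₖ₋₁ + pₖ₋₂, qₖ = aₖqₖ₋₁ + qₖ₋₂ (with p₋₁=1, p₋₂=0, q₋₁=0, q₋₂=1):
  k=0: a=7, p=7, q=1
  k=1: a=7, p=50, q=7
  k=2: a=2, p=107, q=15

107/15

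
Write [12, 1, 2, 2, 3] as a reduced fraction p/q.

305/24

Using pₖ = aₖpₖ₋₁ + pₖ₋₂ and qₖ = aₖqₖ₋₁ + qₖ₋₂:
  k=0: a=12, p=12, q=1
  k=1: a=1, p=13, q=1
  k=2: a=2, p=38, q=3
  k=3: a=2, p=89, q=7
  k=4: a=3, p=305, q=24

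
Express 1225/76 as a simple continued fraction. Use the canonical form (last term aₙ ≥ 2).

[16; 8, 2, 4]

1225 = 16·76 + 9
76 = 8·9 + 4
9 = 2·4 + 1
4 = 4·1 + 0  (stop)
So 1225/76 = [16; 8, 2, 4].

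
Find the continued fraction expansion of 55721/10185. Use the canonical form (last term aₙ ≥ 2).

55721 = 5×10185 + 4796
10185 = 2×4796 + 593
4796 = 8×593 + 52
593 = 11×52 + 21
52 = 2×21 + 10
21 = 2×10 + 1
10 = 10×1 + 0  (stop)
So 55721/10185 = [5; 2, 8, 11, 2, 2, 10].

[5; 2, 8, 11, 2, 2, 10]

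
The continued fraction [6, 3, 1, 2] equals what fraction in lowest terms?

69/11

Fold from the inside: start with 2/1.
  1 + 1/2 = 3/2
  3 + 2/3 = 11/3
  6 + 3/11 = 69/11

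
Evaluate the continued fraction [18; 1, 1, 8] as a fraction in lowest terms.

Fold from the inside: start with 8/1.
  1 + 1/8 = 9/8
  1 + 8/9 = 17/9
  18 + 9/17 = 315/17

315/17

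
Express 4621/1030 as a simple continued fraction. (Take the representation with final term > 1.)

[4; 2, 17, 1, 8, 3]

4621 = 4*1030 + 501
1030 = 2*501 + 28
501 = 17*28 + 25
28 = 1*25 + 3
25 = 8*3 + 1
3 = 3*1 + 0  (stop)
So 4621/1030 = [4; 2, 17, 1, 8, 3].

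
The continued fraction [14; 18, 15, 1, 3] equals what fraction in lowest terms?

Using pₖ = aₖpₖ₋₁ + pₖ₋₂ and qₖ = aₖqₖ₋₁ + qₖ₋₂:
  k=0: a=14, p=14, q=1
  k=1: a=18, p=253, q=18
  k=2: a=15, p=3809, q=271
  k=3: a=1, p=4062, q=289
  k=4: a=3, p=15995, q=1138

15995/1138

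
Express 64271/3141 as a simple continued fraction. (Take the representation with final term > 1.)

64271 = 20×3141 + 1451
3141 = 2×1451 + 239
1451 = 6×239 + 17
239 = 14×17 + 1
17 = 17×1 + 0  (stop)
So 64271/3141 = [20; 2, 6, 14, 17].

[20; 2, 6, 14, 17]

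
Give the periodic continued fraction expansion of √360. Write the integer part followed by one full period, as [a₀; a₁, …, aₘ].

[18; 1, 36]

a₀ = ⌊√360⌋ = 18.
With m₀=0, d₀=1 and mₖ₊₁ = dₖaₖ − mₖ, dₖ₊₁ = (n − mₖ₊₁²)/dₖ, aₖ₊₁ = ⌊(a₀+mₖ₊₁)/dₖ₊₁⌋:
  k=1: m=18, d=36, a=1
  k=2: m=18, d=1, a=36
d=1 and a=2a₀=36 at k=2, so the next step gives (m, d) = (18, 36) again — its k=1 value — and the period has length 2.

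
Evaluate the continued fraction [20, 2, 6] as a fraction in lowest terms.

Fold from the inside: start with 6/1.
  2 + 1/6 = 13/6
  20 + 6/13 = 266/13

266/13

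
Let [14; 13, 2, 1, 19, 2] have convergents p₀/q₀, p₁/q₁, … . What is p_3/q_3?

563/40

Using pₖ = aₖpₖ₋₁ + pₖ₋₂, qₖ = aₖqₖ₋₁ + qₖ₋₂ (with p₋₁=1, p₋₂=0, q₋₁=0, q₋₂=1):
  k=0: a=14, p=14, q=1
  k=1: a=13, p=183, q=13
  k=2: a=2, p=380, q=27
  k=3: a=1, p=563, q=40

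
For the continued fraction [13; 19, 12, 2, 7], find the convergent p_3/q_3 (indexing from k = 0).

6226/477

Using pₖ = aₖpₖ₋₁ + pₖ₋₂, qₖ = aₖqₖ₋₁ + qₖ₋₂ (with p₋₁=1, p₋₂=0, q₋₁=0, q₋₂=1):
  k=0: a=13, p=13, q=1
  k=1: a=19, p=248, q=19
  k=2: a=12, p=2989, q=229
  k=3: a=2, p=6226, q=477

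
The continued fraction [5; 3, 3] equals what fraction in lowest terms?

53/10

Using pₖ = aₖpₖ₋₁ + pₖ₋₂ and qₖ = aₖqₖ₋₁ + qₖ₋₂:
  k=0: a=5, p=5, q=1
  k=1: a=3, p=16, q=3
  k=2: a=3, p=53, q=10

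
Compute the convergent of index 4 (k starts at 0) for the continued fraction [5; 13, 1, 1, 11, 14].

1578/311

Using pₖ = aₖpₖ₋₁ + pₖ₋₂, qₖ = aₖqₖ₋₁ + qₖ₋₂ (with p₋₁=1, p₋₂=0, q₋₁=0, q₋₂=1):
  k=0: a=5, p=5, q=1
  k=1: a=13, p=66, q=13
  k=2: a=1, p=71, q=14
  k=3: a=1, p=137, q=27
  k=4: a=11, p=1578, q=311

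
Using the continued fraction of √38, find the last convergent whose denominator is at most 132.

450/73

√38 = [6; 6, 12, …] (period length 2).
Convergents:
  p_0/q_0 = 6/1
  p_1/q_1 = 37/6
  p_2/q_2 = 450/73
  p_3/q_3 = 2737/444
q_2 = 73 ≤ 132 < 444 = q_3, so the answer is 450/73.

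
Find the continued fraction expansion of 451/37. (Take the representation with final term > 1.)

451 = 12*37 + 7
37 = 5*7 + 2
7 = 3*2 + 1
2 = 2*1 + 0  (stop)
So 451/37 = [12; 5, 3, 2].

[12; 5, 3, 2]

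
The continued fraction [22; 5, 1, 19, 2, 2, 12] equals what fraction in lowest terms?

166881/7528

Fold from the inside: start with 12/1.
  2 + 1/12 = 25/12
  2 + 12/25 = 62/25
  19 + 25/62 = 1203/62
  1 + 62/1203 = 1265/1203
  5 + 1203/1265 = 7528/1265
  22 + 1265/7528 = 166881/7528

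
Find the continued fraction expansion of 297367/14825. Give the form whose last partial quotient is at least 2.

[20; 17, 10, 12, 3, 2]

297367 = 20·14825 + 867
14825 = 17·867 + 86
867 = 10·86 + 7
86 = 12·7 + 2
7 = 3·2 + 1
2 = 2·1 + 0  (stop)
So 297367/14825 = [20; 17, 10, 12, 3, 2].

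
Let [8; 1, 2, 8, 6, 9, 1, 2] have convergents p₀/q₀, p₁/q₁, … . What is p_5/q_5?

12169/1402

Using pₖ = aₖpₖ₋₁ + pₖ₋₂, qₖ = aₖqₖ₋₁ + qₖ₋₂ (with p₋₁=1, p₋₂=0, q₋₁=0, q₋₂=1):
  k=0: a=8, p=8, q=1
  k=1: a=1, p=9, q=1
  k=2: a=2, p=26, q=3
  k=3: a=8, p=217, q=25
  k=4: a=6, p=1328, q=153
  k=5: a=9, p=12169, q=1402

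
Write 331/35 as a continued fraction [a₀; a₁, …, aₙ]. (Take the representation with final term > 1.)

331 = 9×35 + 16
35 = 2×16 + 3
16 = 5×3 + 1
3 = 3×1 + 0  (stop)
So 331/35 = [9; 2, 5, 3].

[9; 2, 5, 3]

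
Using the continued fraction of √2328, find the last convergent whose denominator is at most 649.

18576/385

√2328 = [48; 4, 96, …] (period length 2).
Convergents:
  p_0/q_0 = 48/1
  p_1/q_1 = 193/4
  p_2/q_2 = 18576/385
  p_3/q_3 = 74497/1544
q_2 = 385 ≤ 649 < 1544 = q_3, so the answer is 18576/385.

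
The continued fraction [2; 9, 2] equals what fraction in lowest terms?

40/19

Fold from the inside: start with 2/1.
  9 + 1/2 = 19/2
  2 + 2/19 = 40/19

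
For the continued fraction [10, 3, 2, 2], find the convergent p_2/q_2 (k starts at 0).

Using pₖ = aₖpₖ₋₁ + pₖ₋₂, qₖ = aₖqₖ₋₁ + qₖ₋₂ (with p₋₁=1, p₋₂=0, q₋₁=0, q₋₂=1):
  k=0: a=10, p=10, q=1
  k=1: a=3, p=31, q=3
  k=2: a=2, p=72, q=7

72/7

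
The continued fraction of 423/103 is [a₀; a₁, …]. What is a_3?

423 = 4·103 + 11   →  a_0 = 4
103 = 9·11 + 4   →  a_1 = 9
11 = 2·4 + 3   →  a_2 = 2
4 = 1·3 + 1   →  a_3 = 1

1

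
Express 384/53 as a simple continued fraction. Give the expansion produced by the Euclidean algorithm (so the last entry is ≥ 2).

384 = 7×53 + 13
53 = 4×13 + 1
13 = 13×1 + 0  (stop)
So 384/53 = [7; 4, 13].

[7; 4, 13]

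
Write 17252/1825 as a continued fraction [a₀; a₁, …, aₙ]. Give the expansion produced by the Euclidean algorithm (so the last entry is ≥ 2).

17252 = 9×1825 + 827
1825 = 2×827 + 171
827 = 4×171 + 143
171 = 1×143 + 28
143 = 5×28 + 3
28 = 9×3 + 1
3 = 3×1 + 0  (stop)
So 17252/1825 = [9; 2, 4, 1, 5, 9, 3].

[9; 2, 4, 1, 5, 9, 3]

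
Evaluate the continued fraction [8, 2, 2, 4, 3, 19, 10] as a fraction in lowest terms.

Fold from the inside: start with 10/1.
  19 + 1/10 = 191/10
  3 + 10/191 = 583/191
  4 + 191/583 = 2523/583
  2 + 583/2523 = 5629/2523
  2 + 2523/5629 = 13781/5629
  8 + 5629/13781 = 115877/13781

115877/13781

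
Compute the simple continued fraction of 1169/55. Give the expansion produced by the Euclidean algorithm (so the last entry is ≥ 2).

[21; 3, 1, 13]

1169 = 21·55 + 14
55 = 3·14 + 13
14 = 1·13 + 1
13 = 13·1 + 0  (stop)
So 1169/55 = [21; 3, 1, 13].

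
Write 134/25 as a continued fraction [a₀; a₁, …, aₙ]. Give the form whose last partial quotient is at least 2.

[5; 2, 1, 3, 2]

134 = 5×25 + 9
25 = 2×9 + 7
9 = 1×7 + 2
7 = 3×2 + 1
2 = 2×1 + 0  (stop)
So 134/25 = [5; 2, 1, 3, 2].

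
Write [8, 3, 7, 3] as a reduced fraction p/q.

Using pₖ = aₖpₖ₋₁ + pₖ₋₂ and qₖ = aₖqₖ₋₁ + qₖ₋₂:
  k=0: a=8, p=8, q=1
  k=1: a=3, p=25, q=3
  k=2: a=7, p=183, q=22
  k=3: a=3, p=574, q=69

574/69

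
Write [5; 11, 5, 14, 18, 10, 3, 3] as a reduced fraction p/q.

Fold from the inside: start with 3/1.
  3 + 1/3 = 10/3
  10 + 3/10 = 103/10
  18 + 10/103 = 1864/103
  14 + 103/1864 = 26199/1864
  5 + 1864/26199 = 132859/26199
  11 + 26199/132859 = 1487648/132859
  5 + 132859/1487648 = 7571099/1487648

7571099/1487648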